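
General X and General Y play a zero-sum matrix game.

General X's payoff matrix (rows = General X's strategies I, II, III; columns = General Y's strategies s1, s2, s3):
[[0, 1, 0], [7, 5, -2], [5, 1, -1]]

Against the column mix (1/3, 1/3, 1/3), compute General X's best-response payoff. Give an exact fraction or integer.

10/3

I: (0)·(1/3) + (1)·(1/3) + (0)·(1/3) = 1/3.
II: (7)·(1/3) + (5)·(1/3) + (-2)·(1/3) = 10/3.
III: (5)·(1/3) + (1)·(1/3) + (-1)·(1/3) = 5/3.
The best pure response is II with expected payoff 10/3.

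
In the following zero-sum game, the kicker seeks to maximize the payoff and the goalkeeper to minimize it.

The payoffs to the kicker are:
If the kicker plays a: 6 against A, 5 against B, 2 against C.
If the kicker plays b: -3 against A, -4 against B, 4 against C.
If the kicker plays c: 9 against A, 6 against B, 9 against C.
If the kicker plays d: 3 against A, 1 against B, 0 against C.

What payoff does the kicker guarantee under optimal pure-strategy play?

Row minima: 2, -4, 6, 0 → the kicker's maximin is 6.
Column maxima: 9, 6, 9 → the goalkeeper's minimax is 6.
They coincide at (c, B), so the value is 6.

6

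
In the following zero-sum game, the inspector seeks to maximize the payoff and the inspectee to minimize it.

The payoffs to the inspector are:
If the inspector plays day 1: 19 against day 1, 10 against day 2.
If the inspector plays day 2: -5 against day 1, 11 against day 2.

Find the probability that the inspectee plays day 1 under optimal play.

1/25

Row minima are 10 and -5, so the inspector's maximin is 10; column maxima are 19 and 11, so the inspectee's minimax is 11. These differ, so the equilibrium is in mixed strategies.
Let the inspectee play day 1 with probability q. The inspector is indifferent when 19q + 10(1−q) = −5q + 11(1−q), giving q = 1/25.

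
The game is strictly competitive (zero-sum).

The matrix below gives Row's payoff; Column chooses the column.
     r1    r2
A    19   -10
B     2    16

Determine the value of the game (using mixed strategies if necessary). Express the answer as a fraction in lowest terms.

Row minima are -10 and 2, so Row's maximin is 2; column maxima are 19 and 16, so Column's minimax is 16. These differ, so the equilibrium is in mixed strategies.
Let Row play A with probability p. Column is indifferent when 19p + 2(1−p) = −10p + 16(1−p), giving p = 14/43.
Let Column play r1 with probability q. Row is indifferent when 19q − 10(1−q) = 2q + 16(1−q), giving q = 26/43.
The value is 19·(26/43) + (-10)·(17/43) = 324/43.

324/43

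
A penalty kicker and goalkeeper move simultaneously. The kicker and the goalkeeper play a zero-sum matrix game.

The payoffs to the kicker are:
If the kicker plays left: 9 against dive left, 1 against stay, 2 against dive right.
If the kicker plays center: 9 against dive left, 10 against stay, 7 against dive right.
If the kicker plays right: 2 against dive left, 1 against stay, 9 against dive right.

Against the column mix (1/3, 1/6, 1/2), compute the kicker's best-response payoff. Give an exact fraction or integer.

49/6

left: (9)·(1/3) + (1)·(1/6) + (2)·(1/2) = 25/6.
center: (9)·(1/3) + (10)·(1/6) + (7)·(1/2) = 49/6.
right: (2)·(1/3) + (1)·(1/6) + (9)·(1/2) = 16/3.
The best pure response is center with expected payoff 49/6.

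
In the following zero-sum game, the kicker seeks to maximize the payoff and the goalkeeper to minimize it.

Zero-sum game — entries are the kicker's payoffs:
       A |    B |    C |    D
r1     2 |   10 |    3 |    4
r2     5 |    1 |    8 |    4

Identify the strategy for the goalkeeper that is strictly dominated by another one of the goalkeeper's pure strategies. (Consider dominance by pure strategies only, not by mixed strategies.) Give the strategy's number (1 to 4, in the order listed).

The goalkeeper prefers columns that give the kicker less. Compare C with A: 2 < 3, 5 < 8.
So A strictly dominates C for the goalkeeper; C is strictly dominated.

3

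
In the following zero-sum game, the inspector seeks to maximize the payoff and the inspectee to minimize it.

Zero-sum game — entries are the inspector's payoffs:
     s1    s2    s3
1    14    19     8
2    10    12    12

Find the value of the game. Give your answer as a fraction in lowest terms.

11

Column s2 is strictly dominated by s1 for the inspectee (it gives the inspector more in every row).
The remaining 2×2 game on (1, 2) × (s1, s3) has no saddle point. Let the inspector play 1 with probability p; indifference gives 14p + 10(1−p) = 8p + 12(1−p), so p = 1/4.
Similarly the inspectee's optimal q on s1 is 1/2, and the value is 14·(1/2) + (8)·(1/2) = 11.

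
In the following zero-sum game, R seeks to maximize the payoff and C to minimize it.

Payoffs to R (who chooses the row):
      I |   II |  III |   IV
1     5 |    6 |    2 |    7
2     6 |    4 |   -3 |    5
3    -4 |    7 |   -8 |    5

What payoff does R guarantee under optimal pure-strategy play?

Row minima: 2, -3, -8 → R's maximin is 2.
Column maxima: 6, 7, 2, 7 → C's minimax is 2.
They coincide at (1, III), so the value is 2.

2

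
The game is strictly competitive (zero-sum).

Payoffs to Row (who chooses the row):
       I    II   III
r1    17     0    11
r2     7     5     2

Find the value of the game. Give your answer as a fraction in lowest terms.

55/14

Column I is strictly dominated by III for Column (it gives Row more in every row).
The remaining 2×2 game on (r1, r2) × (II, III) has no saddle point. Let Row play r1 with probability p; indifference gives 5(1−p) = 11p + 2(1−p), so p = 3/14.
Similarly Column's optimal q on II is 9/14, and the value is 0·(9/14) + (11)·(5/14) = 55/14.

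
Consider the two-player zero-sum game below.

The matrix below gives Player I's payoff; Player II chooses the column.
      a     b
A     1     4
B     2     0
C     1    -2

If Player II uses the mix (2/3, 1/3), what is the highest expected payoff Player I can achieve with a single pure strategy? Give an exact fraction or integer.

2

A: (1)·(2/3) + (4)·(1/3) = 2.
B: (2)·(2/3) + (0)·(1/3) = 4/3.
C: (1)·(2/3) + (-2)·(1/3) = 0.
The best pure response is A with expected payoff 2.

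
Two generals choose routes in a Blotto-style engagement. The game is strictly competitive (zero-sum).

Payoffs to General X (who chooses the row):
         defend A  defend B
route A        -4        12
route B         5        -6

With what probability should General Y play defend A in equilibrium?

2/3

Row minima are -4 and -6, so General X's maximin is -4; column maxima are 5 and 12, so General Y's minimax is 5. These differ, so the equilibrium is in mixed strategies.
Let General Y play defend A with probability q. General X is indifferent when −4q + 12(1−q) = 5q − 6(1−q), giving q = 2/3.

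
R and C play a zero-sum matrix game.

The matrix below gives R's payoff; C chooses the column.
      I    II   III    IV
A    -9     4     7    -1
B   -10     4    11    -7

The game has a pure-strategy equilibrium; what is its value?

-9

Row minima: -9, -10 → R's maximin is -9.
Column maxima: -9, 4, 11, -1 → C's minimax is -9.
They coincide at (A, I), so the value is -9.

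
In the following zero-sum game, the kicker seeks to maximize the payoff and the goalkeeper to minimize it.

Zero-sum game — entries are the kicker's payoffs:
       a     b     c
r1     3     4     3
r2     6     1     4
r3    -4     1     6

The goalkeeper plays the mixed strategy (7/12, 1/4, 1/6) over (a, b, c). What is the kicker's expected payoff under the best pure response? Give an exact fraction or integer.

53/12

r1: (3)·(7/12) + (4)·(1/4) + (3)·(1/6) = 13/4.
r2: (6)·(7/12) + (1)·(1/4) + (4)·(1/6) = 53/12.
r3: (-4)·(7/12) + (1)·(1/4) + (6)·(1/6) = -13/12.
The best pure response is r2 with expected payoff 53/12.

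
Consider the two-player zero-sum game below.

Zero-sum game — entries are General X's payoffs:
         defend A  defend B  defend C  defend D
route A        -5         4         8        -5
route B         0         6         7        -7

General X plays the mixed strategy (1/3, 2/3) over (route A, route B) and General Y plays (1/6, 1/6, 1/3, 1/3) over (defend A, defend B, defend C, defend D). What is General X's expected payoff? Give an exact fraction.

Against (1/6, 1/6, 1/3, 1/3), each row's expected payoff is route A: 5/6; route B: 1.
Taking the (1/3, 2/3)-weighted average: (1/3)·(5/6) + (2/3)·(1) = 17/18.

17/18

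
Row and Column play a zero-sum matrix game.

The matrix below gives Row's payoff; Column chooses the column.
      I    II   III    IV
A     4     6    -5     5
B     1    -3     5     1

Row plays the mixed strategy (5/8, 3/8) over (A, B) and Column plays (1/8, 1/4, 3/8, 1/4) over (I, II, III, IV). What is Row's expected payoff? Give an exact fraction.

91/64

Against (1/8, 1/4, 3/8, 1/4), each row's expected payoff is A: 11/8; B: 3/2.
Taking the (5/8, 3/8)-weighted average: (5/8)·(11/8) + (3/8)·(3/2) = 91/64.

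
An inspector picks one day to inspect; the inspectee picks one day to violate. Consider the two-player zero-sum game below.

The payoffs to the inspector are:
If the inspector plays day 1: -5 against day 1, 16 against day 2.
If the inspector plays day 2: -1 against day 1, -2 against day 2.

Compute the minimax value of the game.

-13/11

Row minima are -5 and -2, so the inspector's maximin is -2; column maxima are -1 and 16, so the inspectee's minimax is -1. These differ, so the equilibrium is in mixed strategies.
Let the inspector play day 1 with probability p. The inspectee is indifferent when −5p − (1−p) = 16p − 2(1−p), giving p = 1/22.
Let the inspectee play day 1 with probability q. The inspector is indifferent when −5q + 16(1−q) = −q − 2(1−q), giving q = 9/11.
The value is -5·(9/11) + (16)·(2/11) = -13/11.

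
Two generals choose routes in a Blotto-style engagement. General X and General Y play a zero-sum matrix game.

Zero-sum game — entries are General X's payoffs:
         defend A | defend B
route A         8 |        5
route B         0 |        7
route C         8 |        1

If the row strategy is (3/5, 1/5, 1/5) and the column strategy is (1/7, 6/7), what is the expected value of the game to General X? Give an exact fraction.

Against (1/7, 6/7), each row's expected payoff is route A: 38/7; route B: 6; route C: 2.
Taking the (3/5, 1/5, 1/5)-weighted average: (3/5)·(38/7) + (1/5)·(6) + (1/5)·(2) = 34/7.

34/7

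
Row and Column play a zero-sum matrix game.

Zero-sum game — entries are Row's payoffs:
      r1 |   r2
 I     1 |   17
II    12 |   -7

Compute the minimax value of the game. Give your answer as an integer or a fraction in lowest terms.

Row minima are 1 and -7, so Row's maximin is 1; column maxima are 12 and 17, so Column's minimax is 12. These differ, so the equilibrium is in mixed strategies.
Let Row play I with probability p. Column is indifferent when p + 12(1−p) = 17p − 7(1−p), giving p = 19/35.
Let Column play r1 with probability q. Row is indifferent when q + 17(1−q) = 12q − 7(1−q), giving q = 24/35.
The value is 1·(24/35) + (17)·(11/35) = 211/35.

211/35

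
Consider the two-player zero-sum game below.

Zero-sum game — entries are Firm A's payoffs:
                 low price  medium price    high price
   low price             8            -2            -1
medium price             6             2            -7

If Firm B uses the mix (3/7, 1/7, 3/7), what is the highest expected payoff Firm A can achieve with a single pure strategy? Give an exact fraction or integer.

low price: (8)·(3/7) + (-2)·(1/7) + (-1)·(3/7) = 19/7.
medium price: (6)·(3/7) + (2)·(1/7) + (-7)·(3/7) = -1/7.
The best pure response is low price with expected payoff 19/7.

19/7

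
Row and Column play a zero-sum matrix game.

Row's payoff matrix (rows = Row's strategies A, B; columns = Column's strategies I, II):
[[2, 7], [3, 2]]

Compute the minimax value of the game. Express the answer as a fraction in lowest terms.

17/6

Row minima are 2 and 2, so Row's maximin is 2; column maxima are 3 and 7, so Column's minimax is 3. These differ, so the equilibrium is in mixed strategies.
Let Row play A with probability p. Column is indifferent when 2p + 3(1−p) = 7p + 2(1−p), giving p = 1/6.
Let Column play I with probability q. Row is indifferent when 2q + 7(1−q) = 3q + 2(1−q), giving q = 5/6.
The value is 2·(5/6) + (7)·(1/6) = 17/6.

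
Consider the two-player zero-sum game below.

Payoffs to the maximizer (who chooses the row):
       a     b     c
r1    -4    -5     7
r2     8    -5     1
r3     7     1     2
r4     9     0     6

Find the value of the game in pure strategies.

1

Row minima: -5, -5, 1, 0 → the maximizer's maximin is 1.
Column maxima: 9, 1, 7 → the minimizer's minimax is 1.
They coincide at (r3, b), so the value is 1.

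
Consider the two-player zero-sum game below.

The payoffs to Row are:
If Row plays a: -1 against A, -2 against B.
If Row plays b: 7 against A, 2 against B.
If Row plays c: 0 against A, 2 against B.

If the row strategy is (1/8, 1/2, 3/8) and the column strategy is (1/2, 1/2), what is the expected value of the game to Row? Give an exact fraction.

Against (1/2, 1/2), each row's expected payoff is a: -3/2; b: 9/2; c: 1.
Taking the (1/8, 1/2, 3/8)-weighted average: (1/8)·(-3/2) + (1/2)·(9/2) + (3/8)·(1) = 39/16.

39/16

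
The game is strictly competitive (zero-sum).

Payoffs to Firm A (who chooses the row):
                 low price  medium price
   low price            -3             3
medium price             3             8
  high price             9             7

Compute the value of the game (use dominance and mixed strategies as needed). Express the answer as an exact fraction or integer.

Row low price is strictly dominated by row medium price, so Firm A never plays it.
The remaining 2×2 game on (medium price, high price) × (low price, medium price) has no saddle point. Let Firm A play medium price with probability p; indifference gives 3p + 9(1−p) = 8p + 7(1−p), so p = 2/7.
Similarly Firm B's optimal q on low price is 1/7, and the value is 3·(1/7) + (8)·(6/7) = 51/7.

51/7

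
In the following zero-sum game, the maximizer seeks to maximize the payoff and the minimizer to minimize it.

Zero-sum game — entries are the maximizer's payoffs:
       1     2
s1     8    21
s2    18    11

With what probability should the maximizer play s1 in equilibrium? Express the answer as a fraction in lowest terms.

7/20

Row minima are 8 and 11, so the maximizer's maximin is 11; column maxima are 18 and 21, so the minimizer's minimax is 18. These differ, so the equilibrium is in mixed strategies.
Let the maximizer play s1 with probability p. The minimizer is indifferent when 8p + 18(1−p) = 21p + 11(1−p), giving p = 7/20.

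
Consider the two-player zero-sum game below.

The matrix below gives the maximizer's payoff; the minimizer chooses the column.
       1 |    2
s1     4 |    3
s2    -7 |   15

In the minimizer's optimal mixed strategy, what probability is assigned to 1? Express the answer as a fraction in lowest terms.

Row minima are 3 and -7, so the maximizer's maximin is 3; column maxima are 4 and 15, so the minimizer's minimax is 4. These differ, so the equilibrium is in mixed strategies.
Let the minimizer play 1 with probability q. The maximizer is indifferent when 4q + 3(1−q) = −7q + 15(1−q), giving q = 12/23.

12/23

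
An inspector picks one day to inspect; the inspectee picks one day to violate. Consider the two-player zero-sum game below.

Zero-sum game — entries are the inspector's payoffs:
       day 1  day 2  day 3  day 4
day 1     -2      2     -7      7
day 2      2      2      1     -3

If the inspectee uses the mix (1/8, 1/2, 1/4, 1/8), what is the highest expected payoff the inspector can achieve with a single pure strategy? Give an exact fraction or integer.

9/8

day 1: (-2)·(1/8) + (2)·(1/2) + (-7)·(1/4) + (7)·(1/8) = -1/8.
day 2: (2)·(1/8) + (2)·(1/2) + (1)·(1/4) + (-3)·(1/8) = 9/8.
The best pure response is day 2 with expected payoff 9/8.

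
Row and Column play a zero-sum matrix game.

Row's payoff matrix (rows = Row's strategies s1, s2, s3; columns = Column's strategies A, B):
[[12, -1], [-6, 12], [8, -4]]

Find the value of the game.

Row s3 is strictly dominated by row s1, so Row never plays it.
The remaining 2×2 game on (s1, s2) × (A, B) has no saddle point. Let Row play s1 with probability p; indifference gives 12p − 6(1−p) = −p + 12(1−p), so p = 18/31.
Similarly Column's optimal q on A is 13/31, and the value is 12·(13/31) + (-1)·(18/31) = 138/31.

138/31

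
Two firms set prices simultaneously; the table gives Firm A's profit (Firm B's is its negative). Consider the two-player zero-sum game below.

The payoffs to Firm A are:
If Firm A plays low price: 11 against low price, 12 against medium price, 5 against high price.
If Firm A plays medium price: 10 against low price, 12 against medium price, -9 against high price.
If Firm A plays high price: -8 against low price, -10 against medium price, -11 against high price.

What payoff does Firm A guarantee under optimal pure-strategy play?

5

Row minima: 5, -9, -11 → Firm A's maximin is 5.
Column maxima: 11, 12, 5 → Firm B's minimax is 5.
They coincide at (low price, high price), so the value is 5.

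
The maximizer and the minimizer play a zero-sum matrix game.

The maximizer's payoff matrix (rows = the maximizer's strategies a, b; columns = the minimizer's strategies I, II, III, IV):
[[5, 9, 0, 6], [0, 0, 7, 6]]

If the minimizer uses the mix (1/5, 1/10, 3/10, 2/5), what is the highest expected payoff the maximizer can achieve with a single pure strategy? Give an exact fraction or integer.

a: (5)·(1/5) + (9)·(1/10) + (0)·(3/10) + (6)·(2/5) = 43/10.
b: (0)·(1/5) + (0)·(1/10) + (7)·(3/10) + (6)·(2/5) = 9/2.
The best pure response is b with expected payoff 9/2.

9/2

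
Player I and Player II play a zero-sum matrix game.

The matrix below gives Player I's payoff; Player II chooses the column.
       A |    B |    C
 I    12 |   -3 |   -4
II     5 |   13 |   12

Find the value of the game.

Column B is strictly dominated by C for Player II (it gives Player I more in every row).
The remaining 2×2 game on (I, II) × (A, C) has no saddle point. Let Player I play I with probability p; indifference gives 12p + 5(1−p) = −4p + 12(1−p), so p = 7/23.
Similarly Player II's optimal q on A is 16/23, and the value is 12·(16/23) + (-4)·(7/23) = 164/23.

164/23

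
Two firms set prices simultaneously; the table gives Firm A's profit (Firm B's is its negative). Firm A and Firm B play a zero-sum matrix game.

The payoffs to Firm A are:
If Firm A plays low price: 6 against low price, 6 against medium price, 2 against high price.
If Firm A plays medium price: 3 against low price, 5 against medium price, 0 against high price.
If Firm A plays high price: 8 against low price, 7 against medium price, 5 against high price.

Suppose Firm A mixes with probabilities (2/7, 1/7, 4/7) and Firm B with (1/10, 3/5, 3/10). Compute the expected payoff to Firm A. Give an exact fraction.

389/70

Against (1/10, 3/5, 3/10), each row's expected payoff is low price: 24/5; medium price: 33/10; high price: 13/2.
Taking the (2/7, 1/7, 4/7)-weighted average: (2/7)·(24/5) + (1/7)·(33/10) + (4/7)·(13/2) = 389/70.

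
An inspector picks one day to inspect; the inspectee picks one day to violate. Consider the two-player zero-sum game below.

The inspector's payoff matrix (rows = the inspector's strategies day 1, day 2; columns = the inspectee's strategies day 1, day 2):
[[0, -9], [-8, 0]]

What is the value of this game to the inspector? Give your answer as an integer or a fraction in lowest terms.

Row minima are -9 and -8, so the inspector's maximin is -8; column maxima are 0 and 0, so the inspectee's minimax is 0. These differ, so the equilibrium is in mixed strategies.
Let the inspector play day 1 with probability p. The inspectee is indifferent when −8(1−p) = −9p, giving p = 8/17.
Let the inspectee play day 1 with probability q. The inspector is indifferent when −9(1−q) = −8q, giving q = 9/17.
The value is 0·(9/17) + (-9)·(8/17) = -72/17.

-72/17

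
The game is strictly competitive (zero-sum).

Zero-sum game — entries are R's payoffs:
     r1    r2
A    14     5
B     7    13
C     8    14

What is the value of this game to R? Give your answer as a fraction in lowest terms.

Row B is strictly dominated by row C, so R never plays it.
The remaining 2×2 game on (A, C) × (r1, r2) has no saddle point. Let R play A with probability p; indifference gives 14p + 8(1−p) = 5p + 14(1−p), so p = 2/5.
Similarly C's optimal q on r1 is 3/5, and the value is 14·(3/5) + (5)·(2/5) = 52/5.

52/5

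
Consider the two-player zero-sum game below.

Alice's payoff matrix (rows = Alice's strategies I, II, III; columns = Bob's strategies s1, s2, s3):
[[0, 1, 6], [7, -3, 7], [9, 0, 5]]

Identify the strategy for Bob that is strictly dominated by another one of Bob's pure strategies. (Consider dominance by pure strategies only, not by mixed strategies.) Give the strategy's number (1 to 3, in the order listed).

Bob prefers columns that give Alice less. Compare s3 with s2: 1 < 6, -3 < 7, 0 < 5.
So s2 strictly dominates s3 for Bob; s3 is strictly dominated.

3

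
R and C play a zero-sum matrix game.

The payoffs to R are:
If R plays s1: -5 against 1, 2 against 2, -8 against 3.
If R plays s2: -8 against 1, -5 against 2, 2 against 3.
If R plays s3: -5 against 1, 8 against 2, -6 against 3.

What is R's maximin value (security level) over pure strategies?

The worst-case payoff for each row is s1: -8, s2: -8, s3: -6.
The best of these is -6.

-6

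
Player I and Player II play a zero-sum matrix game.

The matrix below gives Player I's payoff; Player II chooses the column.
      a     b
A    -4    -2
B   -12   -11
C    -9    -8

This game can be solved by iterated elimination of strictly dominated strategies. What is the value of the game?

-4

Row C is strictly dominated by row A (-4>-9, -2>-8); eliminate C.
Column b is strictly dominated by a for Player II (-4<-2, -12<-11); eliminate b.
Row B is strictly dominated by row A (-4>-12); eliminate B.
Only (A, a) remains, with payoff -4.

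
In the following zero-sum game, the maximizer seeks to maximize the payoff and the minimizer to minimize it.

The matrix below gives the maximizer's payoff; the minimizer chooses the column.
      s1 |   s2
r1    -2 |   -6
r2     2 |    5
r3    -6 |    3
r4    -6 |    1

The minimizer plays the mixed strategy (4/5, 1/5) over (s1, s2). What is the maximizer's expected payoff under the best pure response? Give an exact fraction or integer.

r1: (-2)·(4/5) + (-6)·(1/5) = -14/5.
r2: (2)·(4/5) + (5)·(1/5) = 13/5.
r3: (-6)·(4/5) + (3)·(1/5) = -21/5.
r4: (-6)·(4/5) + (1)·(1/5) = -23/5.
The best pure response is r2 with expected payoff 13/5.

13/5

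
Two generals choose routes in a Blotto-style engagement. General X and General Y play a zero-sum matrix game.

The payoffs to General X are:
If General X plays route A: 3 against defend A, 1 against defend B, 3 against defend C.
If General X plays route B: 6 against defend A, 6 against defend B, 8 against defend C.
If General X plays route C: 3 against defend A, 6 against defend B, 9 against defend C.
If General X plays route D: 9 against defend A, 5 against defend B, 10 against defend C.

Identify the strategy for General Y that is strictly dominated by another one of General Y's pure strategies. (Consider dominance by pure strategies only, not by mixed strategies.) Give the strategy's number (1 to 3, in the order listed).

3

General Y prefers columns that give General X less. Compare defend C with defend B: 1 < 3, 6 < 8, 6 < 9, 5 < 10.
So defend B strictly dominates defend C for General Y; defend C is strictly dominated.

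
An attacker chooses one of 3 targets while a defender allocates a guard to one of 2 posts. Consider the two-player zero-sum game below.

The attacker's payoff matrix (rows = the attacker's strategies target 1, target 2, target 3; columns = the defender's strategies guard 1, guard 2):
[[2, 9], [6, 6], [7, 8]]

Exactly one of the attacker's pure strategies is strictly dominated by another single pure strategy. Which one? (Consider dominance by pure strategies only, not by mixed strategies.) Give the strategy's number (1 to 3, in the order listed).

2

Compare target 2 with target 3: 7 > 6, 8 > 6.
So target 3 strictly dominates target 2 for the attacker; target 2 is strictly dominated.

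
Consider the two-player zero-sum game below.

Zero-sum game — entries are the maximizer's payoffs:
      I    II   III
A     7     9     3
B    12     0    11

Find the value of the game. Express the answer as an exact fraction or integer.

Column I is strictly dominated by III for the minimizer (it gives the maximizer more in every row).
The remaining 2×2 game on (A, B) × (II, III) has no saddle point. Let the maximizer play A with probability p; indifference gives 9p = 3p + 11(1−p), so p = 11/17.
Similarly the minimizer's optimal q on II is 8/17, and the value is 9·(8/17) + (3)·(9/17) = 99/17.

99/17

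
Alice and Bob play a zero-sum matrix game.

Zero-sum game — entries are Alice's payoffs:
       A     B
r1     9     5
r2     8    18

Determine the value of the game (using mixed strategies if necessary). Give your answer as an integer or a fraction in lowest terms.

61/7

Row minima are 5 and 8, so Alice's maximin is 8; column maxima are 9 and 18, so Bob's minimax is 9. These differ, so the equilibrium is in mixed strategies.
Let Alice play r1 with probability p. Bob is indifferent when 9p + 8(1−p) = 5p + 18(1−p), giving p = 5/7.
Let Bob play A with probability q. Alice is indifferent when 9q + 5(1−q) = 8q + 18(1−q), giving q = 13/14.
The value is 9·(13/14) + (5)·(1/14) = 61/7.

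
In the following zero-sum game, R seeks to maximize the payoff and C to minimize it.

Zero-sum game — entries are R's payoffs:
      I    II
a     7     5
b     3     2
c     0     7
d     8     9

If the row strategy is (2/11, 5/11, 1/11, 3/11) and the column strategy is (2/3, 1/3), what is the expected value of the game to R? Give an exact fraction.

160/33

Against (2/3, 1/3), each row's expected payoff is a: 19/3; b: 8/3; c: 7/3; d: 25/3.
Taking the (2/11, 5/11, 1/11, 3/11)-weighted average: (2/11)·(19/3) + (5/11)·(8/3) + (1/11)·(7/3) + (3/11)·(25/3) = 160/33.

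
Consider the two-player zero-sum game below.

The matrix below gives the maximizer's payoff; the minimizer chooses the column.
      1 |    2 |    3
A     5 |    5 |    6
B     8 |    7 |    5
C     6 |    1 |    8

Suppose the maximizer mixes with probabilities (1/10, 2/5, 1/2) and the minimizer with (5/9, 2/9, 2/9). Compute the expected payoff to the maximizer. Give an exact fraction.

Against (5/9, 2/9, 2/9), each row's expected payoff is A: 47/9; B: 64/9; C: 16/3.
Taking the (1/10, 2/5, 1/2)-weighted average: (1/10)·(47/9) + (2/5)·(64/9) + (1/2)·(16/3) = 181/30.

181/30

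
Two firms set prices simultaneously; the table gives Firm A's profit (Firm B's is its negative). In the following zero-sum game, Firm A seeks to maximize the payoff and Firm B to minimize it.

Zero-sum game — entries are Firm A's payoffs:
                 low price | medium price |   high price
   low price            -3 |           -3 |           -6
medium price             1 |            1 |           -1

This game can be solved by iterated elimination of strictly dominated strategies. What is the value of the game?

Row low price is strictly dominated by row medium price (1>-3, 1>-3, -1>-6); eliminate low price.
Column low price is strictly dominated by high price for Firm B (-1<1); eliminate low price.
Column medium price is strictly dominated by high price for Firm B (-1<1); eliminate medium price.
Only (medium price, high price) remains, with payoff -1.

-1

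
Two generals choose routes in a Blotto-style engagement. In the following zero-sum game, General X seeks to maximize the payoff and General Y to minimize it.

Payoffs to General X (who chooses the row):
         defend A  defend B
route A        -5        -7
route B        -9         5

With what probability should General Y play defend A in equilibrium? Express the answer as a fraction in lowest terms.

Row minima are -7 and -9, so General X's maximin is -7; column maxima are -5 and 5, so General Y's minimax is -5. These differ, so the equilibrium is in mixed strategies.
Let General Y play defend A with probability q. General X is indifferent when −5q − 7(1−q) = −9q + 5(1−q), giving q = 3/4.

3/4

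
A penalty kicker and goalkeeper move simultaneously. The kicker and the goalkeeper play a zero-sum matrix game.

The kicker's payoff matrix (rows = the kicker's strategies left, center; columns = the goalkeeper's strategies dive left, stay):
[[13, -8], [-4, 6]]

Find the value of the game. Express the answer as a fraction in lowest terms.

Row minima are -8 and -4, so the kicker's maximin is -4; column maxima are 13 and 6, so the goalkeeper's minimax is 6. These differ, so the equilibrium is in mixed strategies.
Let the kicker play left with probability p. The goalkeeper is indifferent when 13p − 4(1−p) = −8p + 6(1−p), giving p = 10/31.
Let the goalkeeper play dive left with probability q. The kicker is indifferent when 13q − 8(1−q) = −4q + 6(1−q), giving q = 14/31.
The value is 13·(14/31) + (-8)·(17/31) = 46/31.

46/31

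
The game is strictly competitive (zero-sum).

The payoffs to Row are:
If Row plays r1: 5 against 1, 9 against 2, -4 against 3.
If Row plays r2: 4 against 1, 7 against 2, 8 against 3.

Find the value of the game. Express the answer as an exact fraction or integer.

56/13

Column 2 is strictly dominated by 1 for Column (it gives Row more in every row).
The remaining 2×2 game on (r1, r2) × (1, 3) has no saddle point. Let Row play r1 with probability p; indifference gives 5p + 4(1−p) = −4p + 8(1−p), so p = 4/13.
Similarly Column's optimal q on 1 is 12/13, and the value is 5·(12/13) + (-4)·(1/13) = 56/13.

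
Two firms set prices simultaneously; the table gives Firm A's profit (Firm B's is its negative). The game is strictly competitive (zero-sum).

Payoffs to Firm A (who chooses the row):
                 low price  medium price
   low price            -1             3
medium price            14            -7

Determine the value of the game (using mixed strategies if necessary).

Row minima are -1 and -7, so Firm A's maximin is -1; column maxima are 14 and 3, so Firm B's minimax is 3. These differ, so the equilibrium is in mixed strategies.
Let Firm A play low price with probability p. Firm B is indifferent when −p + 14(1−p) = 3p − 7(1−p), giving p = 21/25.
Let Firm B play low price with probability q. Firm A is indifferent when −q + 3(1−q) = 14q − 7(1−q), giving q = 2/5.
The value is -1·(2/5) + (3)·(3/5) = 7/5.

7/5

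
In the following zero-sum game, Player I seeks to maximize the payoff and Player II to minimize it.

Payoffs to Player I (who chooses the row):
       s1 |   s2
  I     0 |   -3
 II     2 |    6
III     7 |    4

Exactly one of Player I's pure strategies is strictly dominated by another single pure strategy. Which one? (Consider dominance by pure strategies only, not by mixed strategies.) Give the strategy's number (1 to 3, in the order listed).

1

Compare I with II: 2 > 0, 6 > -3.
So II strictly dominates I for Player I; I is strictly dominated.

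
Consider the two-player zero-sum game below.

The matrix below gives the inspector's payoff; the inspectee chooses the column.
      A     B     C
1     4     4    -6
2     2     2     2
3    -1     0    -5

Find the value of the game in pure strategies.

Row minima: -6, 2, -5 → the inspector's maximin is 2.
Column maxima: 4, 4, 2 → the inspectee's minimax is 2.
They coincide at (2, C), so the value is 2.

2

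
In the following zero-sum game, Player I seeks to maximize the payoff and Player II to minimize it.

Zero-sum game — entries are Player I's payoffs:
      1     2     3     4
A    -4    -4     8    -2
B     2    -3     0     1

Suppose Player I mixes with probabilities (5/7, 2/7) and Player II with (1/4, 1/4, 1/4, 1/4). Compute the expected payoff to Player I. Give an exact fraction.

Against (1/4, 1/4, 1/4, 1/4), each row's expected payoff is A: -1/2; B: 0.
Taking the (5/7, 2/7)-weighted average: (5/7)·(-1/2) + (2/7)·(0) = -5/14.

-5/14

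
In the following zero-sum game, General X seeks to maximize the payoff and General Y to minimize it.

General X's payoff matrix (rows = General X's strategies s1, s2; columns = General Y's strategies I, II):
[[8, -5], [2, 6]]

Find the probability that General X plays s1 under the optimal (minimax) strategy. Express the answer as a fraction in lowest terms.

Row minima are -5 and 2, so General X's maximin is 2; column maxima are 8 and 6, so General Y's minimax is 6. These differ, so the equilibrium is in mixed strategies.
Let General X play s1 with probability p. General Y is indifferent when 8p + 2(1−p) = −5p + 6(1−p), giving p = 4/17.

4/17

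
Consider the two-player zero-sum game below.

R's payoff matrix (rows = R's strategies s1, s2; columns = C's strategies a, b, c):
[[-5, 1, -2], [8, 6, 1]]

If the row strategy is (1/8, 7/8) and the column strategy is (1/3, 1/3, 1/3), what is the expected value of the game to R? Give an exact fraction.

33/8

Against (1/3, 1/3, 1/3), each row's expected payoff is s1: -2; s2: 5.
Taking the (1/8, 7/8)-weighted average: (1/8)·(-2) + (7/8)·(5) = 33/8.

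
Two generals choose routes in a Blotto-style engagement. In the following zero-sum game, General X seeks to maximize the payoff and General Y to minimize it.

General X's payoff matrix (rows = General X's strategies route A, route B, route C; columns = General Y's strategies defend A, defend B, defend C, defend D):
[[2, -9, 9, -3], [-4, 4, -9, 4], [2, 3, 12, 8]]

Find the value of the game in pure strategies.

2

Row minima: -9, -9, 2 → General X's maximin is 2.
Column maxima: 2, 4, 12, 8 → General Y's minimax is 2.
They coincide at (route C, defend A), so the value is 2.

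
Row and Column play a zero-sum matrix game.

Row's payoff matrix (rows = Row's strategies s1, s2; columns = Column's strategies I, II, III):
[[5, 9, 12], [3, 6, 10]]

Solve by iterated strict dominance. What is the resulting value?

5

Column II is strictly dominated by I for Column (5<9, 3<6); eliminate II.
Row s2 is strictly dominated by row s1 (5>3, 12>10); eliminate s2.
Column III is strictly dominated by I for Column (5<12); eliminate III.
Only (s1, I) remains, with payoff 5.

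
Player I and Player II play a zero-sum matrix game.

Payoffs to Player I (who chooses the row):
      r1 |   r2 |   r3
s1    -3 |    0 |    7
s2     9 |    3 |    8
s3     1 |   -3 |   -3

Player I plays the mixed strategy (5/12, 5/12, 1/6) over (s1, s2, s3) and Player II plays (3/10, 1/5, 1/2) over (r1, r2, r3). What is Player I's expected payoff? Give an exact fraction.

153/40

Against (3/10, 1/5, 1/2), each row's expected payoff is s1: 13/5; s2: 73/10; s3: -9/5.
Taking the (5/12, 5/12, 1/6)-weighted average: (5/12)·(13/5) + (5/12)·(73/10) + (1/6)·(-9/5) = 153/40.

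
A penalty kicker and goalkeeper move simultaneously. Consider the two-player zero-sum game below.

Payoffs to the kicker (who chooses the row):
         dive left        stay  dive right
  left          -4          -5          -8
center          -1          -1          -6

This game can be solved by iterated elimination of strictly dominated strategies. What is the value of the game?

-6

Row left is strictly dominated by row center (-1>-4, -1>-5, -6>-8); eliminate left.
Column stay is strictly dominated by dive right for the goalkeeper (-6<-1); eliminate stay.
Column dive left is strictly dominated by dive right for the goalkeeper (-6<-1); eliminate dive left.
Only (center, dive right) remains, with payoff -6.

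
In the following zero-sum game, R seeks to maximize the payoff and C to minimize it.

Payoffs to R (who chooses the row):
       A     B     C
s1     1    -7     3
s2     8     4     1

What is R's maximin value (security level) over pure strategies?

The worst-case payoff for each row is s1: -7, s2: 1.
The best of these is 1.

1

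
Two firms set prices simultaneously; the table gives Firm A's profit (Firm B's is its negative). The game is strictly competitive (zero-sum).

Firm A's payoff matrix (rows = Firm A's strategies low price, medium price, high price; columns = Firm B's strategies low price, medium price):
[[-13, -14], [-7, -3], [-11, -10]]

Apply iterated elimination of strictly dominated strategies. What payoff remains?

Row high price is strictly dominated by row medium price (-7>-11, -3>-10); eliminate high price.
Row low price is strictly dominated by row medium price (-7>-13, -3>-14); eliminate low price.
Column medium price is strictly dominated by low price for Firm B (-7<-3); eliminate medium price.
Only (medium price, low price) remains, with payoff -7.

-7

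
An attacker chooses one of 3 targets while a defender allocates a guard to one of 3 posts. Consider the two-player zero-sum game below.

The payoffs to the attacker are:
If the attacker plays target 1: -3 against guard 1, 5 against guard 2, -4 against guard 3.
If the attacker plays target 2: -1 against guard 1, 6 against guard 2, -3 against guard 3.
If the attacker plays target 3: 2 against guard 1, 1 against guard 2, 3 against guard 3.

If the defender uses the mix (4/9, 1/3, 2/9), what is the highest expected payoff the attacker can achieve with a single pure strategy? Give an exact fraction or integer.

17/9

target 1: (-3)·(4/9) + (5)·(1/3) + (-4)·(2/9) = -5/9.
target 2: (-1)·(4/9) + (6)·(1/3) + (-3)·(2/9) = 8/9.
target 3: (2)·(4/9) + (1)·(1/3) + (3)·(2/9) = 17/9.
The best pure response is target 3 with expected payoff 17/9.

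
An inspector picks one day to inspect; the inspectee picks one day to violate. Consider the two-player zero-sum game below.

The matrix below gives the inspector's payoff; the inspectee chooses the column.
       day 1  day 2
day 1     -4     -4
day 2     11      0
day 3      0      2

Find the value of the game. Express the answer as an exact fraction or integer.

22/13

Row day 1 is strictly dominated by row day 3, so the inspector never plays it.
The remaining 2×2 game on (day 2, day 3) × (day 1, day 2) has no saddle point. Let the inspector play day 2 with probability p; indifference gives 11p = 2(1−p), so p = 2/13.
Similarly the inspectee's optimal q on day 1 is 2/13, and the value is 11·(2/13) + (0)·(11/13) = 22/13.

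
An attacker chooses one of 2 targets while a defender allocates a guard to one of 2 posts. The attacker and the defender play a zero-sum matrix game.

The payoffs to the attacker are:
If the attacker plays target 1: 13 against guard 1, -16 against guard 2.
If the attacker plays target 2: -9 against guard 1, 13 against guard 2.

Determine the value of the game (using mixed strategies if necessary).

Row minima are -16 and -9, so the attacker's maximin is -9; column maxima are 13 and 13, so the defender's minimax is 13. These differ, so the equilibrium is in mixed strategies.
Let the attacker play target 1 with probability p. The defender is indifferent when 13p − 9(1−p) = −16p + 13(1−p), giving p = 22/51.
Let the defender play guard 1 with probability q. The attacker is indifferent when 13q − 16(1−q) = −9q + 13(1−q), giving q = 29/51.
The value is 13·(29/51) + (-16)·(22/51) = 25/51.

25/51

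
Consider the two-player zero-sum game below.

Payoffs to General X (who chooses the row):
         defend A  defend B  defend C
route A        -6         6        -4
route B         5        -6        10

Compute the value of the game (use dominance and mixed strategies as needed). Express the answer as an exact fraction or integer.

-6/23

Column defend C is strictly dominated by defend A for General Y (it gives General X more in every row).
The remaining 2×2 game on (route A, route B) × (defend A, defend B) has no saddle point. Let General X play route A with probability p; indifference gives −6p + 5(1−p) = 6p − 6(1−p), so p = 11/23.
Similarly General Y's optimal q on defend A is 12/23, and the value is -6·(12/23) + (6)·(11/23) = -6/23.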